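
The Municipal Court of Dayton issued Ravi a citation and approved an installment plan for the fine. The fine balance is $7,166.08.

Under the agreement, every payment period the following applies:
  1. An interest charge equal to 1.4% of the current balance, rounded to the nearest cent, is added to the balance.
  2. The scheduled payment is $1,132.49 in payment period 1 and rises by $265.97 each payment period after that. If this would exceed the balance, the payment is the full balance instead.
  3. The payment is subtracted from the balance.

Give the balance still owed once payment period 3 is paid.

$3,224.40

Payment period 1: opening $7,166.08; interest $100.33 → $7,266.41; payment $1,132.49; balance $6,133.92
Payment period 2: opening $6,133.92; interest $85.87 → $6,219.79; payment $1,398.46; balance $4,821.33
Payment period 3: opening $4,821.33; interest $67.50 → $4,888.83; payment $1,664.43; balance $3,224.40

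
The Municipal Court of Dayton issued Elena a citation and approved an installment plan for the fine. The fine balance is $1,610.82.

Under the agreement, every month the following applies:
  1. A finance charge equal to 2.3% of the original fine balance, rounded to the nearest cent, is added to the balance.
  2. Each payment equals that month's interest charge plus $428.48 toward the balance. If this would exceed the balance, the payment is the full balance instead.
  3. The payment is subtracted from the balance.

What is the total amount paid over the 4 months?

Month 1: $1,610.82 +$37.05 interest = $1,647.87; pay $465.53 → $1,182.34
Month 2: $1,182.34 +$37.05 interest = $1,219.39; pay $465.53 → $753.86
Month 3: $753.86 +$37.05 interest = $790.91; pay $465.53 → $325.38
Month 4: $325.38 +$37.05 interest = $362.43; pay $362.43 → $0.00
Total paid: $1,759.02

$1,759.02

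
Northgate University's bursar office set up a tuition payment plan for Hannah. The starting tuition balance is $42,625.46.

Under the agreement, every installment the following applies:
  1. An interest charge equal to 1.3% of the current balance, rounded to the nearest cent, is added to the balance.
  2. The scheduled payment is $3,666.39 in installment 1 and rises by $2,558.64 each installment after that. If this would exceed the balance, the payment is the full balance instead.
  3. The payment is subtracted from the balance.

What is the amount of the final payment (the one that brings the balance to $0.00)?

# | Opening | Interest | Payment | End bal
1 | $42,625.46 | $554.13 | $3,666.39 | $39,513.20
2 | $39,513.20 | $513.67 | $6,225.03 | $33,801.84
3 | $33,801.84 | $439.42 | $8,783.67 | $25,457.59
4 | $25,457.59 | $330.95 | $11,342.31 | $14,446.23
5 | $14,446.23 | $187.80 | $13,900.95 | $733.08
6 | $733.08 | $9.53 | $742.61 | $0.00

$742.61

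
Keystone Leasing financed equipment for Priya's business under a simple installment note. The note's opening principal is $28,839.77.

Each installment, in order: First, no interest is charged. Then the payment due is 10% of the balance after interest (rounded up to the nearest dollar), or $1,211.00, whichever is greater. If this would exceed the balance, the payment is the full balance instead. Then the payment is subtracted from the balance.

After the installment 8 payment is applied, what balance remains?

$12,411.77

# | Opening | Payment | End bal
1 | $28,839.77 | $2,884.00 | $25,955.77
2 | $25,955.77 | $2,596.00 | $23,359.77
3 | $23,359.77 | $2,336.00 | $21,023.77
4 | $21,023.77 | $2,103.00 | $18,920.77
5 | $18,920.77 | $1,893.00 | $17,027.77
6 | $17,027.77 | $1,703.00 | $15,324.77
7 | $15,324.77 | $1,533.00 | $13,791.77
8 | $13,791.77 | $1,380.00 | $12,411.77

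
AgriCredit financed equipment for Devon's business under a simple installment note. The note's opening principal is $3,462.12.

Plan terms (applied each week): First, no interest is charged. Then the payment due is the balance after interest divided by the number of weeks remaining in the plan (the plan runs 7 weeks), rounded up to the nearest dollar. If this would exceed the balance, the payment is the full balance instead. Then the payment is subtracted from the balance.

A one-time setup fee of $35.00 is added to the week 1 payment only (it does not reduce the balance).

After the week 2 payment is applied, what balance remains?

# | Opening | Payment | Fee | End bal
1 | $3,462.12 | $495.00 | $35.00 | $2,967.12
2 | $2,967.12 | $495.00 | — | $2,472.12

$2,472.12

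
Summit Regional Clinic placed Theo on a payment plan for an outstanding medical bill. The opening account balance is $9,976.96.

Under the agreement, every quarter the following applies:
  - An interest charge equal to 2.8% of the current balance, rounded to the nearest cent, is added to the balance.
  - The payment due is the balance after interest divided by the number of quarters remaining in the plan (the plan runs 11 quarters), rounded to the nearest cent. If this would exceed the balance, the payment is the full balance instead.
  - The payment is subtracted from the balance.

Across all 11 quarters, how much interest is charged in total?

Quarter 1: opening $9,976.96; interest $279.35 → $10,256.31; payment $932.39; balance $9,323.92
Quarter 2: opening $9,323.92; interest $261.07 → $9,584.99; payment $958.50; balance $8,626.49
Quarter 3: opening $8,626.49; interest $241.54 → $8,868.03; payment $985.34; balance $7,882.69
Quarter 4: opening $7,882.69; interest $220.72 → $8,103.41; payment $1,012.93; balance $7,090.48
Quarter 5: opening $7,090.48; interest $198.53 → $7,289.01; payment $1,041.29; balance $6,247.72
Quarter 6: opening $6,247.72; interest $174.94 → $6,422.66; payment $1,070.44; balance $5,352.22
Quarter 7: opening $5,352.22; interest $149.86 → $5,502.08; payment $1,100.42; balance $4,401.66
Quarter 8: opening $4,401.66; interest $123.25 → $4,524.91; payment $1,131.23; balance $3,393.68
Quarter 9: opening $3,393.68; interest $95.02 → $3,488.70; payment $1,162.90; balance $2,325.80
Quarter 10: opening $2,325.80; interest $65.12 → $2,390.92; payment $1,195.46; balance $1,195.46
Quarter 11: opening $1,195.46; interest $33.47 → $1,228.93; payment $1,228.93; balance $0.00
Total interest: $279.35 + $261.07 + $241.54 + $220.72 + $198.53 + $174.94 + $149.86 + $123.25 + $95.02 + $65.12 + $33.47 = $1,842.87

$1,842.87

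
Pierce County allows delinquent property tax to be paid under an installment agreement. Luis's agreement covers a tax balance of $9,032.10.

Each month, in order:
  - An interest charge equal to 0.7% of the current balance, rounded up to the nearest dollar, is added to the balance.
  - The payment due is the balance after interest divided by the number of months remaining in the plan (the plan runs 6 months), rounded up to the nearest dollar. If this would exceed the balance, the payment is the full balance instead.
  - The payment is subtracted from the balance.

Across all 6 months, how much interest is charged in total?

$227.00

Month 1: $9,032.10 +$64.00 interest = $9,096.10; pay $1,517.00 → $7,579.10
Month 2: $7,579.10 +$54.00 interest = $7,633.10; pay $1,527.00 → $6,106.10
Month 3: $6,106.10 +$43.00 interest = $6,149.10; pay $1,538.00 → $4,611.10
Month 4: $4,611.10 +$33.00 interest = $4,644.10; pay $1,549.00 → $3,095.10
Month 5: $3,095.10 +$22.00 interest = $3,117.10; pay $1,559.00 → $1,558.10
Month 6: $1,558.10 +$11.00 interest = $1,569.10; pay $1,569.10 → $0.00
Total interest: $64.00 + $54.00 + $43.00 + $33.00 + $22.00 + $11.00 = $227.00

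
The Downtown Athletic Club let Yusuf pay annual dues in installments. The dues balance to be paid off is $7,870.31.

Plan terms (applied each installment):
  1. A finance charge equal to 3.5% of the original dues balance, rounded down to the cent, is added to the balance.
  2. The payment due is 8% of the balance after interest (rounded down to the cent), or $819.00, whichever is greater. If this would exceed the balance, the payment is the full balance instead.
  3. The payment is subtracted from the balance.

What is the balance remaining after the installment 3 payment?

$6,239.69

# | Opening | Interest | Payment | End bal
1 | $7,870.31 | $275.46 | $819.00 | $7,326.77
2 | $7,326.77 | $275.46 | $819.00 | $6,783.23
3 | $6,783.23 | $275.46 | $819.00 | $6,239.69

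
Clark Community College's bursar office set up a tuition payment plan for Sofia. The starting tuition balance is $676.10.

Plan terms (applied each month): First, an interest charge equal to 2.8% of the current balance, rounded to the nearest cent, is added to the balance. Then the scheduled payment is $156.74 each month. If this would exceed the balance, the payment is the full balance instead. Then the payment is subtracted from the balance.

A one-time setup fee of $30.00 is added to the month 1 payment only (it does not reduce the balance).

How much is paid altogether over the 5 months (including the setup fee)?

$761.08

# | Opening | Interest | Payment | Fee | End bal
1 | $676.10 | $18.93 | $156.74 | $30.00 | $538.29
2 | $538.29 | $15.07 | $156.74 | — | $396.62
3 | $396.62 | $11.11 | $156.74 | — | $250.99
4 | $250.99 | $7.03 | $156.74 | — | $101.28
5 | $101.28 | $2.84 | $104.12 | — | $0.00
Total paid: $761.08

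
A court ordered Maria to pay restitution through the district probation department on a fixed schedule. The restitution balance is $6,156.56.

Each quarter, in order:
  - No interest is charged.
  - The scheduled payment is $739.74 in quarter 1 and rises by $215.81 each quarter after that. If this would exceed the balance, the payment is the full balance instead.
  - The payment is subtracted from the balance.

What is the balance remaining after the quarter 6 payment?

$0.00

# | Opening | Payment | End bal
1 | $6,156.56 | $739.74 | $5,416.82
2 | $5,416.82 | $955.55 | $4,461.27
3 | $4,461.27 | $1,171.36 | $3,289.91
4 | $3,289.91 | $1,387.17 | $1,902.74
5 | $1,902.74 | $1,602.98 | $299.76
6 | $299.76 | $299.76 | $0.00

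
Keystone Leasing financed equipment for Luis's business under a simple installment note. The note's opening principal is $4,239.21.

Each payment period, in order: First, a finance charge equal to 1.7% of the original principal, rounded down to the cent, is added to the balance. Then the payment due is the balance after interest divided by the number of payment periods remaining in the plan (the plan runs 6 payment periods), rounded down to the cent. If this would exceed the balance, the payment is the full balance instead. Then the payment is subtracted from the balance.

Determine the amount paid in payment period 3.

Payment period 1: opening $4,239.21; interest $72.06 → $4,311.27; payment $718.54; balance $3,592.73
Payment period 2: opening $3,592.73; interest $72.06 → $3,664.79; payment $732.95; balance $2,931.84
Payment period 3: opening $2,931.84; interest $72.06 → $3,003.90; payment $750.97; balance $2,252.93

$750.97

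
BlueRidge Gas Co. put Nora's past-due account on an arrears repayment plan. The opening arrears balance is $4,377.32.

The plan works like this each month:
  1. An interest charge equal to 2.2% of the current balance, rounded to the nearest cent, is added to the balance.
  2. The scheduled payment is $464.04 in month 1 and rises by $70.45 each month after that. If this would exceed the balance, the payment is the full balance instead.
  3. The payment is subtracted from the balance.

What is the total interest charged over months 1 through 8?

Month 1: $4,377.32 +$96.30 interest = $4,473.62; pay $464.04 → $4,009.58
Month 2: $4,009.58 +$88.21 interest = $4,097.79; pay $534.49 → $3,563.30
Month 3: $3,563.30 +$78.39 interest = $3,641.69; pay $604.94 → $3,036.75
Month 4: $3,036.75 +$66.81 interest = $3,103.56; pay $675.39 → $2,428.17
Month 5: $2,428.17 +$53.42 interest = $2,481.59; pay $745.84 → $1,735.75
Month 6: $1,735.75 +$38.19 interest = $1,773.94; pay $816.29 → $957.65
Month 7: $957.65 +$21.07 interest = $978.72; pay $886.74 → $91.98
Month 8: $91.98 +$2.02 interest = $94.00; pay $94.00 → $0.00
Total interest: $96.30 + $88.21 + $78.39 + $66.81 + $53.42 + $38.19 + $21.07 + $2.02 = $444.41

$444.41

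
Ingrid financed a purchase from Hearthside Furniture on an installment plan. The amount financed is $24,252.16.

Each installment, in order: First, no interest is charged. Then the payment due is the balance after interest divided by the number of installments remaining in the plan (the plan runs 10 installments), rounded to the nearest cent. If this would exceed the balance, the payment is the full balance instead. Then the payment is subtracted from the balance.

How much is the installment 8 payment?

$2,425.21

Installment 1: opening $24,252.16; payment $2,425.22; balance $21,826.94
Installment 2: opening $21,826.94; payment $2,425.22; balance $19,401.72
Installment 3: opening $19,401.72; payment $2,425.22; balance $16,976.50
Installment 4: opening $16,976.50; payment $2,425.21; balance $14,551.29
Installment 5: opening $14,551.29; payment $2,425.22; balance $12,126.07
Installment 6: opening $12,126.07; payment $2,425.21; balance $9,700.86
Installment 7: opening $9,700.86; payment $2,425.22; balance $7,275.64
Installment 8: opening $7,275.64; payment $2,425.21; balance $4,850.43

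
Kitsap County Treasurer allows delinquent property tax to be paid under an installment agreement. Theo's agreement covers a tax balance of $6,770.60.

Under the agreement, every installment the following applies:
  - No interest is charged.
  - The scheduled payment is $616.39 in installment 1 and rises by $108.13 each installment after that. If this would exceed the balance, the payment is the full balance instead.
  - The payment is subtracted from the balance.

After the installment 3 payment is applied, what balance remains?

$4,597.04

Installment 1: opening $6,770.60; payment $616.39; balance $6,154.21
Installment 2: opening $6,154.21; payment $724.52; balance $5,429.69
Installment 3: opening $5,429.69; payment $832.65; balance $4,597.04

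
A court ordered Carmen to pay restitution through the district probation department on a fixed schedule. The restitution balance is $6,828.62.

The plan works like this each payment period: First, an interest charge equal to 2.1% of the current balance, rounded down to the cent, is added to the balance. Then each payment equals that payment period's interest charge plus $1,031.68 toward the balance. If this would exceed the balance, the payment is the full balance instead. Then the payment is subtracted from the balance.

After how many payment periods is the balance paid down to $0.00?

Payment period 1: $6,828.62 +$143.40 interest = $6,972.02; pay $1,175.08 → $5,796.94
Payment period 2: $5,796.94 +$121.73 interest = $5,918.67; pay $1,153.41 → $4,765.26
Payment period 3: $4,765.26 +$100.07 interest = $4,865.33; pay $1,131.75 → $3,733.58
Payment period 4: $3,733.58 +$78.40 interest = $3,811.98; pay $1,110.08 → $2,701.90
Payment period 5: $2,701.90 +$56.73 interest = $2,758.63; pay $1,088.41 → $1,670.22
Payment period 6: $1,670.22 +$35.07 interest = $1,705.29; pay $1,066.75 → $638.54
Payment period 7: $638.54 +$13.40 interest = $651.94; pay $651.94 → $0.00
Balance reaches $0.00 in payment period 7.

7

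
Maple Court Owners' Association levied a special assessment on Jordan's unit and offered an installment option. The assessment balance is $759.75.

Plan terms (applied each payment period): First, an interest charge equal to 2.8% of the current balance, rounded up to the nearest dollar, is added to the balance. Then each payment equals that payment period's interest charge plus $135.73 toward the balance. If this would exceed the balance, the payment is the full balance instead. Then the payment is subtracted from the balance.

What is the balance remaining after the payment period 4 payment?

$216.83

# | Opening | Interest | Payment | End bal
1 | $759.75 | $22.00 | $157.73 | $624.02
2 | $624.02 | $18.00 | $153.73 | $488.29
3 | $488.29 | $14.00 | $149.73 | $352.56
4 | $352.56 | $10.00 | $145.73 | $216.83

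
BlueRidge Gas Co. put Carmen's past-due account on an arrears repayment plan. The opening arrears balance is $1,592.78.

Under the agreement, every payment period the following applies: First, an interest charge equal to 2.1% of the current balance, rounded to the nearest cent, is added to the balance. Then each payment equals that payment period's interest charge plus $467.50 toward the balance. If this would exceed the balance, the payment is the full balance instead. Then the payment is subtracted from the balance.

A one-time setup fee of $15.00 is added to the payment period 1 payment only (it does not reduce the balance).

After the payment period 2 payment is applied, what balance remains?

Payment period 1: $1,592.78 +$33.45 interest = $1,626.23; pay $500.95 (+ $15.00 fee) → $1,125.28
Payment period 2: $1,125.28 +$23.63 interest = $1,148.91; pay $491.13 → $657.78

$657.78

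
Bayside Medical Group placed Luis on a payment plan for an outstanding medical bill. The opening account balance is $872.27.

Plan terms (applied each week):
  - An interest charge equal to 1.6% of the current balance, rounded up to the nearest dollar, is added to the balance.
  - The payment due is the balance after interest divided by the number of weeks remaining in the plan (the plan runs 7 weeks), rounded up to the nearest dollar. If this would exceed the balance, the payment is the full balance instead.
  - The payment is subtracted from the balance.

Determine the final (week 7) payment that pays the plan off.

Week 1: opening $872.27; interest $14.00 → $886.27; payment $127.00; balance $759.27
Week 2: opening $759.27; interest $13.00 → $772.27; payment $129.00; balance $643.27
Week 3: opening $643.27; interest $11.00 → $654.27; payment $131.00; balance $523.27
Week 4: opening $523.27; interest $9.00 → $532.27; payment $134.00; balance $398.27
Week 5: opening $398.27; interest $7.00 → $405.27; payment $136.00; balance $269.27
Week 6: opening $269.27; interest $5.00 → $274.27; payment $138.00; balance $136.27
Week 7: opening $136.27; interest $3.00 → $139.27; payment $139.27; balance $0.00

$139.27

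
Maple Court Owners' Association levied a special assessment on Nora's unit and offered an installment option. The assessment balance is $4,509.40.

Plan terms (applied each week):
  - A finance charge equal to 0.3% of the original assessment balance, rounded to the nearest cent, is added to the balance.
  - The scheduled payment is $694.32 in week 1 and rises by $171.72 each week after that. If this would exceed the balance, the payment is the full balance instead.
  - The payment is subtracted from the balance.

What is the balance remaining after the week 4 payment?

$755.92

# | Opening | Interest | Payment | End bal
1 | $4,509.40 | $13.53 | $694.32 | $3,828.61
2 | $3,828.61 | $13.53 | $866.04 | $2,976.10
3 | $2,976.10 | $13.53 | $1,037.76 | $1,951.87
4 | $1,951.87 | $13.53 | $1,209.48 | $755.92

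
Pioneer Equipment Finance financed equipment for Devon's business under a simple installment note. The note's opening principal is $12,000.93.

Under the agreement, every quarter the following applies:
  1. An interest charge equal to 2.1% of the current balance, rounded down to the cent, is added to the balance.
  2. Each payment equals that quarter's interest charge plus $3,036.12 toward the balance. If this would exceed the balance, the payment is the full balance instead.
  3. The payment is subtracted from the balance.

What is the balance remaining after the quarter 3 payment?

$2,892.57

Quarter 1: opening $12,000.93; interest $252.01 → $12,252.94; payment $3,288.13; balance $8,964.81
Quarter 2: opening $8,964.81; interest $188.26 → $9,153.07; payment $3,224.38; balance $5,928.69
Quarter 3: opening $5,928.69; interest $124.50 → $6,053.19; payment $3,160.62; balance $2,892.57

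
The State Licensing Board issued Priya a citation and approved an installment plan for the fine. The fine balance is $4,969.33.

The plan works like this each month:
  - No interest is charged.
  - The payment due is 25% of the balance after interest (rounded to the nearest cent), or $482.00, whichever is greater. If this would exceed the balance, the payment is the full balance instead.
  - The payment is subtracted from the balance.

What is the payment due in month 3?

Month 1: opening $4,969.33; payment $1,242.33; balance $3,727.00
Month 2: opening $3,727.00; payment $931.75; balance $2,795.25
Month 3: opening $2,795.25; payment $698.81; balance $2,096.44

$698.81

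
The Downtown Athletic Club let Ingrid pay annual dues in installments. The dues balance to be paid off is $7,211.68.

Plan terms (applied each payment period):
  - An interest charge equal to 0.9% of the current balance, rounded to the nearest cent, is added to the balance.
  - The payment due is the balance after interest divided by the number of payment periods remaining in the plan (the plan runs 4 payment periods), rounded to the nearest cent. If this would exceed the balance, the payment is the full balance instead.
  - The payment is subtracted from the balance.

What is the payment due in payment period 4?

Payment period 1: $7,211.68 +$64.91 interest = $7,276.59; pay $1,819.15 → $5,457.44
Payment period 2: $5,457.44 +$49.12 interest = $5,506.56; pay $1,835.52 → $3,671.04
Payment period 3: $3,671.04 +$33.04 interest = $3,704.08; pay $1,852.04 → $1,852.04
Payment period 4: $1,852.04 +$16.67 interest = $1,868.71; pay $1,868.71 → $0.00

$1,868.71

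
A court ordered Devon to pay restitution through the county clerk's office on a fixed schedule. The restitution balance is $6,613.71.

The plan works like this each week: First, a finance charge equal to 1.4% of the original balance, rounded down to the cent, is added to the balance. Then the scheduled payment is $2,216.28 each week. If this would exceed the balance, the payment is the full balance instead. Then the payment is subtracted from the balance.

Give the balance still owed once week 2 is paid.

Week 1: $6,613.71 +$92.59 interest = $6,706.30; pay $2,216.28 → $4,490.02
Week 2: $4,490.02 +$92.59 interest = $4,582.61; pay $2,216.28 → $2,366.33

$2,366.33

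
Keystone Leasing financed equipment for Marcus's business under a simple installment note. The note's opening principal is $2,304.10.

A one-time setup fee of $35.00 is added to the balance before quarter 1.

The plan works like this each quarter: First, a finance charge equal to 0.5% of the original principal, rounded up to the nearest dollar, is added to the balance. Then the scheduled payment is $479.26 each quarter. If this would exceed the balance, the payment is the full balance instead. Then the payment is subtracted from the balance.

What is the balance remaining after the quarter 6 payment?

$0.00

Quarter 1: opening $2,339.10; interest $12.00 → $2,351.10; payment $479.26; balance $1,871.84
Quarter 2: opening $1,871.84; interest $12.00 → $1,883.84; payment $479.26; balance $1,404.58
Quarter 3: opening $1,404.58; interest $12.00 → $1,416.58; payment $479.26; balance $937.32
Quarter 4: opening $937.32; interest $12.00 → $949.32; payment $479.26; balance $470.06
Quarter 5: opening $470.06; interest $12.00 → $482.06; payment $479.26; balance $2.80
Quarter 6: opening $2.80; interest $12.00 → $14.80; payment $14.80; balance $0.00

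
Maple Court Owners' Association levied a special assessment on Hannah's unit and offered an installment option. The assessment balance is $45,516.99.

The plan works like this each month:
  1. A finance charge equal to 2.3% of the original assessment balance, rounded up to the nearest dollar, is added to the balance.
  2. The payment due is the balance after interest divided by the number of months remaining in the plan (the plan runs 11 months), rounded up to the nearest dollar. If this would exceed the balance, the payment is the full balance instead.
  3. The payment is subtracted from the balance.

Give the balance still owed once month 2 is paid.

$39,038.99

# | Opening | Interest | Payment | End bal
1 | $45,516.99 | $1,047.00 | $4,234.00 | $42,329.99
2 | $42,329.99 | $1,047.00 | $4,338.00 | $39,038.99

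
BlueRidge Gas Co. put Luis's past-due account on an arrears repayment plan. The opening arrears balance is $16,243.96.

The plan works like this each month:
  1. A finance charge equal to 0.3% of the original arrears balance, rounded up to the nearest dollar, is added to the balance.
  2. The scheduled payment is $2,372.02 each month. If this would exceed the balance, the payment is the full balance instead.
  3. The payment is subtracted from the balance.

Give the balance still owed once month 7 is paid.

$0.00

Month 1: $16,243.96 +$49.00 interest = $16,292.96; pay $2,372.02 → $13,920.94
Month 2: $13,920.94 +$49.00 interest = $13,969.94; pay $2,372.02 → $11,597.92
Month 3: $11,597.92 +$49.00 interest = $11,646.92; pay $2,372.02 → $9,274.90
Month 4: $9,274.90 +$49.00 interest = $9,323.90; pay $2,372.02 → $6,951.88
Month 5: $6,951.88 +$49.00 interest = $7,000.88; pay $2,372.02 → $4,628.86
Month 6: $4,628.86 +$49.00 interest = $4,677.86; pay $2,372.02 → $2,305.84
Month 7: $2,305.84 +$49.00 interest = $2,354.84; pay $2,354.84 → $0.00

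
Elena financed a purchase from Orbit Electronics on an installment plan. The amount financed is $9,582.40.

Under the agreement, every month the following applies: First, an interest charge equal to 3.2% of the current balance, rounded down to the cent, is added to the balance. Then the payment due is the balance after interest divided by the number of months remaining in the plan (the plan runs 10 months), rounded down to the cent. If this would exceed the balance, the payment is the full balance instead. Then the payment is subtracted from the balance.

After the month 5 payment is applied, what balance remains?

Month 1: opening $9,582.40; interest $306.63 → $9,889.03; payment $988.90; balance $8,900.13
Month 2: opening $8,900.13; interest $284.80 → $9,184.93; payment $1,020.54; balance $8,164.39
Month 3: opening $8,164.39; interest $261.26 → $8,425.65; payment $1,053.20; balance $7,372.45
Month 4: opening $7,372.45; interest $235.91 → $7,608.36; payment $1,086.90; balance $6,521.46
Month 5: opening $6,521.46; interest $208.68 → $6,730.14; payment $1,121.69; balance $5,608.45

$5,608.45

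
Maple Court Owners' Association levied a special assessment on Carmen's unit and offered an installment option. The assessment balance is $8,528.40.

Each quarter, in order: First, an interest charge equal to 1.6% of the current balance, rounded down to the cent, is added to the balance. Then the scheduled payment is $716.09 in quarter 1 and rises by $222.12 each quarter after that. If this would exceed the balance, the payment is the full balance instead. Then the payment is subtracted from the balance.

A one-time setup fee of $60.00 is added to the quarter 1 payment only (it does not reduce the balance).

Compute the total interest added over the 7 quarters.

Quarter 1: opening $8,528.40; interest $136.45 → $8,664.85; payment $716.09 (+ $60.00 fee); balance $7,948.76
Quarter 2: opening $7,948.76; interest $127.18 → $8,075.94; payment $938.21; balance $7,137.73
Quarter 3: opening $7,137.73; interest $114.20 → $7,251.93; payment $1,160.33; balance $6,091.60
Quarter 4: opening $6,091.60; interest $97.46 → $6,189.06; payment $1,382.45; balance $4,806.61
Quarter 5: opening $4,806.61; interest $76.90 → $4,883.51; payment $1,604.57; balance $3,278.94
Quarter 6: opening $3,278.94; interest $52.46 → $3,331.40; payment $1,826.69; balance $1,504.71
Quarter 7: opening $1,504.71; interest $24.07 → $1,528.78; payment $1,528.78; balance $0.00
Total interest: $136.45 + $127.18 + $114.20 + $97.46 + $76.90 + $52.46 + $24.07 = $628.72

$628.72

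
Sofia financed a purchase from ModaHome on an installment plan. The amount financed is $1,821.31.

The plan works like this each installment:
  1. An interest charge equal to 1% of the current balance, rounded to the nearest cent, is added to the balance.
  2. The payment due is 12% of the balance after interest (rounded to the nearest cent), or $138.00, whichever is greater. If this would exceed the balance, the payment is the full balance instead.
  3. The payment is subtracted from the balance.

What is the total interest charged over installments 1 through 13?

$117.21

Installment 1: $1,821.31 +$18.21 interest = $1,839.52; pay $220.74 → $1,618.78
Installment 2: $1,618.78 +$16.19 interest = $1,634.97; pay $196.20 → $1,438.77
Installment 3: $1,438.77 +$14.39 interest = $1,453.16; pay $174.38 → $1,278.78
Installment 4: $1,278.78 +$12.79 interest = $1,291.57; pay $154.99 → $1,136.58
Installment 5: $1,136.58 +$11.37 interest = $1,147.95; pay $138.00 → $1,009.95
Installment 6: $1,009.95 +$10.10 interest = $1,020.05; pay $138.00 → $882.05
Installment 7: $882.05 +$8.82 interest = $890.87; pay $138.00 → $752.87
Installment 8: $752.87 +$7.53 interest = $760.40; pay $138.00 → $622.40
Installment 9: $622.40 +$6.22 interest = $628.62; pay $138.00 → $490.62
Installment 10: $490.62 +$4.91 interest = $495.53; pay $138.00 → $357.53
Installment 11: $357.53 +$3.58 interest = $361.11; pay $138.00 → $223.11
Installment 12: $223.11 +$2.23 interest = $225.34; pay $138.00 → $87.34
Installment 13: $87.34 +$0.87 interest = $88.21; pay $88.21 → $0.00
Total interest: $18.21 + $16.19 + $14.39 + $12.79 + $11.37 + $10.10 + $8.82 + $7.53 + $6.22 + $4.91 + $3.58 + $2.23 + $0.87 = $117.21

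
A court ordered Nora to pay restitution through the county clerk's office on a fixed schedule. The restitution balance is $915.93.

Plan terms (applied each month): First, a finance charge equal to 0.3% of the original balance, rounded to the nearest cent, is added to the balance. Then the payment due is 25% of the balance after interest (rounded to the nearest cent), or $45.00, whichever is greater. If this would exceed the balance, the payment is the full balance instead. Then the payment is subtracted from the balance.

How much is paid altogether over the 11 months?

$946.18

# | Opening | Interest | Payment | End bal
1 | $915.93 | $2.75 | $229.67 | $689.01
2 | $689.01 | $2.75 | $172.94 | $518.82
3 | $518.82 | $2.75 | $130.39 | $391.18
4 | $391.18 | $2.75 | $98.48 | $295.45
5 | $295.45 | $2.75 | $74.55 | $223.65
6 | $223.65 | $2.75 | $56.60 | $169.80
7 | $169.80 | $2.75 | $45.00 | $127.55
8 | $127.55 | $2.75 | $45.00 | $85.30
9 | $85.30 | $2.75 | $45.00 | $43.05
10 | $43.05 | $2.75 | $45.00 | $0.80
11 | $0.80 | $2.75 | $3.55 | $0.00
Total paid: $946.18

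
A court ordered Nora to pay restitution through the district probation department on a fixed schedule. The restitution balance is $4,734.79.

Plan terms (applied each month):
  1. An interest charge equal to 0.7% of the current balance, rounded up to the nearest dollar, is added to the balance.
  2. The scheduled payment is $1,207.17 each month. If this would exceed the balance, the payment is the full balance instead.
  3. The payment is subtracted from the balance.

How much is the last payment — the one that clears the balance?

$1,198.28

Month 1: opening $4,734.79; interest $34.00 → $4,768.79; payment $1,207.17; balance $3,561.62
Month 2: opening $3,561.62; interest $25.00 → $3,586.62; payment $1,207.17; balance $2,379.45
Month 3: opening $2,379.45; interest $17.00 → $2,396.45; payment $1,207.17; balance $1,189.28
Month 4: opening $1,189.28; interest $9.00 → $1,198.28; payment $1,198.28; balance $0.00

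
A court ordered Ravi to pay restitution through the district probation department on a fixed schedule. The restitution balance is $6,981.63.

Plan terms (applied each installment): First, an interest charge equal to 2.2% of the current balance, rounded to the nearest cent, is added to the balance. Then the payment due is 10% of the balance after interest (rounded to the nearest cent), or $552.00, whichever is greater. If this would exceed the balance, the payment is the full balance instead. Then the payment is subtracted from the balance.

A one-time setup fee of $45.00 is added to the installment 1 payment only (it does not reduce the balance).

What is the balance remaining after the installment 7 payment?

Installment 1: $6,981.63 +$153.60 interest = $7,135.23; pay $713.52 (+ $45.00 fee) → $6,421.71
Installment 2: $6,421.71 +$141.28 interest = $6,562.99; pay $656.30 → $5,906.69
Installment 3: $5,906.69 +$129.95 interest = $6,036.64; pay $603.66 → $5,432.98
Installment 4: $5,432.98 +$119.53 interest = $5,552.51; pay $555.25 → $4,997.26
Installment 5: $4,997.26 +$109.94 interest = $5,107.20; pay $552.00 → $4,555.20
Installment 6: $4,555.20 +$100.21 interest = $4,655.41; pay $552.00 → $4,103.41
Installment 7: $4,103.41 +$90.28 interest = $4,193.69; pay $552.00 → $3,641.69

$3,641.69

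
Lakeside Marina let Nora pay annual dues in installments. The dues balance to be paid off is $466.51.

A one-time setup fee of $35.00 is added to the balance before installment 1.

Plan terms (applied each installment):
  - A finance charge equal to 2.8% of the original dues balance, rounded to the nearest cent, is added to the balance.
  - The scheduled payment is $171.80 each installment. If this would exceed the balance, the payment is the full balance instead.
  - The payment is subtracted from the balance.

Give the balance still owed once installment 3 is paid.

Installment 1: opening $501.51; interest $13.06 → $514.57; payment $171.80; balance $342.77
Installment 2: opening $342.77; interest $13.06 → $355.83; payment $171.80; balance $184.03
Installment 3: opening $184.03; interest $13.06 → $197.09; payment $171.80; balance $25.29

$25.29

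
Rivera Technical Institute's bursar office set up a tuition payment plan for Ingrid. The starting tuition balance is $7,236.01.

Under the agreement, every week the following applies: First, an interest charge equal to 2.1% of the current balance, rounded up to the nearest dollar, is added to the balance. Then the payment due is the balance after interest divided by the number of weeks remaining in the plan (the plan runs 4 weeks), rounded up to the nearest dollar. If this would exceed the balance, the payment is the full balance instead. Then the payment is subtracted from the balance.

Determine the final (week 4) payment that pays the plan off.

$1,966.01

Week 1: $7,236.01 +$152.00 interest = $7,388.01; pay $1,848.00 → $5,540.01
Week 2: $5,540.01 +$117.00 interest = $5,657.01; pay $1,886.00 → $3,771.01
Week 3: $3,771.01 +$80.00 interest = $3,851.01; pay $1,926.00 → $1,925.01
Week 4: $1,925.01 +$41.00 interest = $1,966.01; pay $1,966.01 → $0.00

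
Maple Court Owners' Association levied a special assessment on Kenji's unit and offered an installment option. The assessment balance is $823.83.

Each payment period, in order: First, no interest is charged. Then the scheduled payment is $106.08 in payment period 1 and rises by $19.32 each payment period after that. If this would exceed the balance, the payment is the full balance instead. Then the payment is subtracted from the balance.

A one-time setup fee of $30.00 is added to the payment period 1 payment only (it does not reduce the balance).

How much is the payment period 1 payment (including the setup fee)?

$136.08

Payment period 1: opening $823.83; payment $106.08 (+ $30.00 fee); balance $717.75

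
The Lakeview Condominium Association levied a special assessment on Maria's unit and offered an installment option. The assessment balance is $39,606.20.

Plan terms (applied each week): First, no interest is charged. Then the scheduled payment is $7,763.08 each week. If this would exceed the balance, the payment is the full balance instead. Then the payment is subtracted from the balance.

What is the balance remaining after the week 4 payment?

$8,553.88

# | Opening | Payment | End bal
1 | $39,606.20 | $7,763.08 | $31,843.12
2 | $31,843.12 | $7,763.08 | $24,080.04
3 | $24,080.04 | $7,763.08 | $16,316.96
4 | $16,316.96 | $7,763.08 | $8,553.88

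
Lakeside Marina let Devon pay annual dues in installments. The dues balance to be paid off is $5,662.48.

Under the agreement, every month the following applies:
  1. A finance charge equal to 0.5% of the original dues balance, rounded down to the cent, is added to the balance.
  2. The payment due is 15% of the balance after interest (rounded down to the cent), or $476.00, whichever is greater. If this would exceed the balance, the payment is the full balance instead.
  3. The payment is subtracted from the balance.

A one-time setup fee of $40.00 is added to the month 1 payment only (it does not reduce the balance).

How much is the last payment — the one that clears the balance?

$374.72

Month 1: $5,662.48 +$28.31 interest = $5,690.79; pay $853.61 (+ $40.00 fee) → $4,837.18
Month 2: $4,837.18 +$28.31 interest = $4,865.49; pay $729.82 → $4,135.67
Month 3: $4,135.67 +$28.31 interest = $4,163.98; pay $624.59 → $3,539.39
Month 4: $3,539.39 +$28.31 interest = $3,567.70; pay $535.15 → $3,032.55
Month 5: $3,032.55 +$28.31 interest = $3,060.86; pay $476.00 → $2,584.86
Month 6: $2,584.86 +$28.31 interest = $2,613.17; pay $476.00 → $2,137.17
Month 7: $2,137.17 +$28.31 interest = $2,165.48; pay $476.00 → $1,689.48
Month 8: $1,689.48 +$28.31 interest = $1,717.79; pay $476.00 → $1,241.79
Month 9: $1,241.79 +$28.31 interest = $1,270.10; pay $476.00 → $794.10
Month 10: $794.10 +$28.31 interest = $822.41; pay $476.00 → $346.41
Month 11: $346.41 +$28.31 interest = $374.72; pay $374.72 → $0.00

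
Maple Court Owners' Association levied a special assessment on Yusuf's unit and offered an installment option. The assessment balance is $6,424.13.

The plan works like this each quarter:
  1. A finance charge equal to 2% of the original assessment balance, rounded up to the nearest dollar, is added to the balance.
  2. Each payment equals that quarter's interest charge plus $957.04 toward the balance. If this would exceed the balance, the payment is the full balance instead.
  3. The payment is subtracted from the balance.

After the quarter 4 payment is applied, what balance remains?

Quarter 1: opening $6,424.13; interest $129.00 → $6,553.13; payment $1,086.04; balance $5,467.09
Quarter 2: opening $5,467.09; interest $129.00 → $5,596.09; payment $1,086.04; balance $4,510.05
Quarter 3: opening $4,510.05; interest $129.00 → $4,639.05; payment $1,086.04; balance $3,553.01
Quarter 4: opening $3,553.01; interest $129.00 → $3,682.01; payment $1,086.04; balance $2,595.97

$2,595.97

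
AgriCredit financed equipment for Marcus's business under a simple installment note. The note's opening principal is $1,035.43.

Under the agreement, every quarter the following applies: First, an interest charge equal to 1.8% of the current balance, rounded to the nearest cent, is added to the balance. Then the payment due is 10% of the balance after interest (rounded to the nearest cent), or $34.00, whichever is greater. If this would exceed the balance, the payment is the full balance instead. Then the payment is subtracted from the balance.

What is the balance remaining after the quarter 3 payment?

# | Opening | Interest | Payment | End bal
1 | $1,035.43 | $18.64 | $105.41 | $948.66
2 | $948.66 | $17.08 | $96.57 | $869.17
3 | $869.17 | $15.65 | $88.48 | $796.34

$796.34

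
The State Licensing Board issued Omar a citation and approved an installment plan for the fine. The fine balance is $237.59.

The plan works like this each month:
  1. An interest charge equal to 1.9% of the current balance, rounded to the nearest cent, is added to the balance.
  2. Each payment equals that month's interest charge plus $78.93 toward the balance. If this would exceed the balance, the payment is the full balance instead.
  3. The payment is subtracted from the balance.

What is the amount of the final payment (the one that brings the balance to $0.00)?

$0.82

# | Opening | Interest | Payment | End bal
1 | $237.59 | $4.51 | $83.44 | $158.66
2 | $158.66 | $3.01 | $81.94 | $79.73
3 | $79.73 | $1.51 | $80.44 | $0.80
4 | $0.80 | $0.02 | $0.82 | $0.00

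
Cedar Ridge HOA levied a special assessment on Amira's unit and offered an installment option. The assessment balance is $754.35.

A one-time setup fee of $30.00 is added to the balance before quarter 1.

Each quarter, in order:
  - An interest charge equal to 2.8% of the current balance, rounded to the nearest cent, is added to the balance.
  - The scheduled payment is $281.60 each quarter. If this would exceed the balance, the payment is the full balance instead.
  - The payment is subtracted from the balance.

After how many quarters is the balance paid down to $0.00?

3

# | Opening | Interest | Payment | End bal
1 | $784.35 | $21.96 | $281.60 | $524.71
2 | $524.71 | $14.69 | $281.60 | $257.80
3 | $257.80 | $7.22 | $265.02 | $0.00
Balance reaches $0.00 in quarter 3.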